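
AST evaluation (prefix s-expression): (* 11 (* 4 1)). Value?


Evaluate inner: (* 4 1) = 4
Evaluate root: (* 11 4) = 44
Result: 44


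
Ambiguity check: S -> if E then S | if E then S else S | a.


dangling else: 'if E then if E then a else a' parses two ways
Ambiguous


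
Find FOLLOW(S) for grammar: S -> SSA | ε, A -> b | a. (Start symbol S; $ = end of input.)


$ ∈ FOLLOW(S). For each A -> αBβ: add FIRST(β)\{ε} to FOLLOW(B); if β nullable, add FOLLOW(A).
FOLLOW(S) = {$, a, b}


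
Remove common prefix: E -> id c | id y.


Common prefix: 'id'
Factored: E -> id E', E' -> c | y


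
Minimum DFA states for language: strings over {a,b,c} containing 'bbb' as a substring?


KMP-style automaton: 3 progress states + 1 absorbing accept = 4
Minimal DFA: 4 states


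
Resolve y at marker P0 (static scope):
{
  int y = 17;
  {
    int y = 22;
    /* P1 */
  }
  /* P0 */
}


y declared in the same block as P0
y = 17


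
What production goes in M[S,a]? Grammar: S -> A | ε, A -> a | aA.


For [S, a]: 'a' ∈ FIRST(A)
Entry: S -> A


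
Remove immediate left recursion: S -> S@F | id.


Left-recursive alternatives: S@F; non-recursive: id
Introduce S': S -> idS', S' -> @FS' | ε


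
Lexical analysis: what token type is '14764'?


Pattern: digits only
Type: INTEGER_LITERAL


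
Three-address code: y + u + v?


Break into single-operator statements:
t1 = y + u
t2 = t1 + v


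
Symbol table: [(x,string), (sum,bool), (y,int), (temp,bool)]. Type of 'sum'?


Lookup 'sum' → type bool


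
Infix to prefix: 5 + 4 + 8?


left-to-right (same/higher precedence on left): tree is (+ (+ 5 4) 8)
Prefix: + + 5 4 8


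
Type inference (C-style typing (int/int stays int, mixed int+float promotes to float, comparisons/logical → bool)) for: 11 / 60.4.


Operand types: int / float
Rule: mixed int/float promotes to float; int/int stays int
Result type: float


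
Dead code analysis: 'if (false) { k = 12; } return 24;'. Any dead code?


condition is constant false, so the whole block is unreachable
Dead: 'if (false) { k = 12; }'


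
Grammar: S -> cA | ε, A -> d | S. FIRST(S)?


Per alternative of S: FIRST(cA) = {c}; FIRST(ε) = {ε}
FIRST(S) = {c, ε}


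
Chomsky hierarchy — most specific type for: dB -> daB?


LHS has context (more than one symbol) and |LHS| ≤ |RHS|
Classification: Type 1 (Context-Sensitive)


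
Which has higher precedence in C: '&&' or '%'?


'%' is multiplicative (level 10); '&&' is logical AND (level 2)
Higher level binds tighter
'%' has higher precedence than '&&'


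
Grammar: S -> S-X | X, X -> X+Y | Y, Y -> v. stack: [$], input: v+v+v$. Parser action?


no handle on stack; shift 'v'
Action: shift


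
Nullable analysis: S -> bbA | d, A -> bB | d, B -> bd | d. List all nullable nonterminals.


A nonterminal is nullable iff some alternative derives ε (directly, or every symbol in it is nullable)
Nullable: {}


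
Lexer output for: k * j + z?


Scan left to right, longest-match per lexeme
Tokens: ID(k), OP(*), ID(j), OP(+), ID(z)


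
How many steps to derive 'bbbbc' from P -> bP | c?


Derivation: P => bP => bbP => bbbP => bbbbP => bbbbc
Steps: 5


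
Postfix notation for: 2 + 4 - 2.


Left to right (same or higher precedence on left)
Postfix: 2 4 + 2 -


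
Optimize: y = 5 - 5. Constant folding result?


5 - 5 = 0 at compile time
Optimized: y = 0


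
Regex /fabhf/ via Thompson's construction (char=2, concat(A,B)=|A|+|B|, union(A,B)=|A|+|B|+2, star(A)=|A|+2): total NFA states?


Syntax tree has 5 char leaf(s), 0 union(s), 0 star(s)
chars contribute 5×2 = 10; each union adds +2; each star adds +2
Total: 10 + 0 + 0 = 10 states


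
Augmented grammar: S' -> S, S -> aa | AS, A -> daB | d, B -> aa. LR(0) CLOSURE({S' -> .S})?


Start: S' -> .S
For each item with dot before a nonterminal B, add B -> .γ for every B-production
Closure: [S' -> .S, S -> .aa, S -> .AS, A -> .daB, A -> .d]


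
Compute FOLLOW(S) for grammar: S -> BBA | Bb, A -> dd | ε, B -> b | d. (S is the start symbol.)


$ ∈ FOLLOW(S). For each A -> αBβ: add FIRST(β)\{ε} to FOLLOW(B); if β nullable, add FOLLOW(A).
FOLLOW(S) = {$}


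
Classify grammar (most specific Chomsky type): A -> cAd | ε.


Single nonterminal LHS, but c^n d^n is not regular
Classification: Type 2 (Context-Free)


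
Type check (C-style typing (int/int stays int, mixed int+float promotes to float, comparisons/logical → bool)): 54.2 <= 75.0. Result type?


Operand types: float <= float
Rule: comparison yields bool
Result type: bool


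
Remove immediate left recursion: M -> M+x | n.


Left-recursive alternatives: M+x; non-recursive: n
Introduce M': M -> nM', M' -> +xM' | ε


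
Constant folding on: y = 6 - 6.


6 - 6 = 0 at compile time
Optimized: y = 0


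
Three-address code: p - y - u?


Break into single-operator statements:
t1 = p - y
t2 = t1 - u


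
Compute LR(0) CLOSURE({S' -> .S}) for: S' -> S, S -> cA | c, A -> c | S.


Start: S' -> .S
For each item with dot before a nonterminal B, add B -> .γ for every B-production
Closure: [S' -> .S, S -> .cA, S -> .c]


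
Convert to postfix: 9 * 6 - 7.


Left to right (same or higher precedence on left)
Postfix: 9 6 * 7 -


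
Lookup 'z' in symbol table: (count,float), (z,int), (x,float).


Lookup 'z' → type int


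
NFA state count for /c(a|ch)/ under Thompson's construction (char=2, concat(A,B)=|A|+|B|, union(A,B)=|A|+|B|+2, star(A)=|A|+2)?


Syntax tree has 4 char leaf(s), 1 union(s), 0 star(s)
chars contribute 4×2 = 8; each union adds +2; each star adds +2
Total: 8 + 2 + 0 = 10 states


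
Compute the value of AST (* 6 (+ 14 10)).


Evaluate inner: (+ 14 10) = 24
Evaluate root: (* 6 24) = 144
Result: 144


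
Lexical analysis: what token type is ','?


Pattern: delimiter/punctuation
Type: PUNCTUATION


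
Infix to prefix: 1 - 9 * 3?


'*' binds tighter: tree is (- 1 (* 9 3))
Prefix: - 1 * 9 3


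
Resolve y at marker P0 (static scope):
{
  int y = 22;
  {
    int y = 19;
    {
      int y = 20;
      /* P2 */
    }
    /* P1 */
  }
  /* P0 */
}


y declared in the same block as P0
y = 22


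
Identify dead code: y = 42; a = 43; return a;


y is assigned but never read
Dead: 'y = 42'


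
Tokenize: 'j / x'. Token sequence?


Scan left to right, longest-match per lexeme
Tokens: ID(j), OP(/), ID(x)


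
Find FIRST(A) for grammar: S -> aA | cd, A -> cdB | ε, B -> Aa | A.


Per alternative of A: FIRST(cdB) = {c}; FIRST(ε) = {ε}
FIRST(A) = {c, ε}


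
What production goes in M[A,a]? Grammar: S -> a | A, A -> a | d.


For [A, a]: 'a' ∈ FIRST(a)
Entry: A -> a


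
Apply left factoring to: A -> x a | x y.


Common prefix: 'x'
Factored: A -> x A', A' -> a | y


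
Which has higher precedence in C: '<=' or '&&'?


'<=' is relational (level 7); '&&' is logical AND (level 2)
Higher level binds tighter
'<=' has higher precedence than '&&'


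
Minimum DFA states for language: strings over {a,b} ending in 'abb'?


Track the longest suffix of input matching a prefix of 'abb': 4 classes (prefixes of length 0..3)
Minimal DFA: 4 states


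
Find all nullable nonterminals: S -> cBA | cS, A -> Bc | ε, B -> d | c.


A nonterminal is nullable iff some alternative derives ε (directly, or every symbol in it is nullable)
Nullable: {A}


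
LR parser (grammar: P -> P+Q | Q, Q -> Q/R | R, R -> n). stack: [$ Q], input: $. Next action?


lookahead ∉ {/} so Q won't extend; reduce P -> Q
Action: reduce (P -> Q)


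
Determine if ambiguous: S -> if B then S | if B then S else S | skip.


dangling else: 'if B then if B then skip else skip' parses two ways
Ambiguous


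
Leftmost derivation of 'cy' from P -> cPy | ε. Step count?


Derivation: P => cPy => cy
Steps: 2


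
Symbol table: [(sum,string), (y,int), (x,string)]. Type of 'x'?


Lookup 'x' → type string


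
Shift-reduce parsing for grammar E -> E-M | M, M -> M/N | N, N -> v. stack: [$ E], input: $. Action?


start symbol E on stack, input exhausted
Action: accept


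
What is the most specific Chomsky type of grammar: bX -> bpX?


LHS has context (more than one symbol) and |LHS| ≤ |RHS|
Classification: Type 1 (Context-Sensitive)


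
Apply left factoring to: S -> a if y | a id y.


Common prefix: 'a'
Factored: S -> a S', S' -> if y | id y


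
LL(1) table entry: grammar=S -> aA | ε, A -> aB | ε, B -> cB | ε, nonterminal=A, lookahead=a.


For [A, a]: 'a' ∈ FIRST(aB)
Entry: A -> aB


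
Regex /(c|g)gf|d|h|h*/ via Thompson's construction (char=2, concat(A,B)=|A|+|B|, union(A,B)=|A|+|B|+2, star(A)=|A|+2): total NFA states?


Syntax tree has 7 char leaf(s), 4 union(s), 1 star(s)
chars contribute 7×2 = 14; each union adds +2; each star adds +2
Total: 14 + 8 + 2 = 24 states


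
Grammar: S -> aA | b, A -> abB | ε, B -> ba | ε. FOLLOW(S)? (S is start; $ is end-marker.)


$ ∈ FOLLOW(S). For each A -> αBβ: add FIRST(β)\{ε} to FOLLOW(B); if β nullable, add FOLLOW(A).
FOLLOW(S) = {$}


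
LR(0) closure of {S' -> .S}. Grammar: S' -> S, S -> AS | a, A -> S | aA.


Start: S' -> .S
For each item with dot before a nonterminal B, add B -> .γ for every B-production
Closure: [S' -> .S, S -> .AS, S -> .a, A -> .S, A -> .aA]


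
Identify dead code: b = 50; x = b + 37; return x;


b is read by x's definition; x is returned
No dead code


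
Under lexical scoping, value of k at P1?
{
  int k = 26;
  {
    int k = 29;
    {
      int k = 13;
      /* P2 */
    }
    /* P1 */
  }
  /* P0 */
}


k declared in the same block as P1
k = 29


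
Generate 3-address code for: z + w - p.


Break into single-operator statements:
t1 = z + w
t2 = t1 - p


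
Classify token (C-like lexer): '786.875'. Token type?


Pattern: digits with a decimal point
Type: FLOAT_LITERAL


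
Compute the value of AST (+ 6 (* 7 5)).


Evaluate inner: (* 7 5) = 35
Evaluate root: (+ 6 35) = 41
Result: 41


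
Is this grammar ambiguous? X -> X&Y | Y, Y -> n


precedence layered via separate nonterminal Y: deterministic
Unambiguous


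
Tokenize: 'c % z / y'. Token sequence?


Scan left to right, longest-match per lexeme
Tokens: ID(c), OP(%), ID(z), OP(/), ID(y)


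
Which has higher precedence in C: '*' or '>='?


'*' is multiplicative (level 10); '>=' is relational (level 7)
Higher level binds tighter
'*' has higher precedence than '>='


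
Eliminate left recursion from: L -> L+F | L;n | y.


Left-recursive alternatives: L+F, L;n; non-recursive: y
Introduce L': L -> yL', L' -> +FL' | ;nL' | ε


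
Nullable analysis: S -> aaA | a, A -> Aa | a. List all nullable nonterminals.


A nonterminal is nullable iff some alternative derives ε (directly, or every symbol in it is nullable)
Nullable: {}


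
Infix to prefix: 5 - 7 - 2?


left-to-right (same/higher precedence on left): tree is (- (- 5 7) 2)
Prefix: - - 5 7 2


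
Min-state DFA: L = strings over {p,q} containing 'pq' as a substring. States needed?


KMP-style automaton: 2 progress states + 1 absorbing accept = 3
Minimal DFA: 3 states


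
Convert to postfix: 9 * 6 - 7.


Left to right (same or higher precedence on left)
Postfix: 9 6 * 7 -


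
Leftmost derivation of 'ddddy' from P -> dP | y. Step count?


Derivation: P => dP => ddP => dddP => ddddP => ddddy
Steps: 5


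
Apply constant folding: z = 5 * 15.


5 * 15 = 75 at compile time
Optimized: z = 75


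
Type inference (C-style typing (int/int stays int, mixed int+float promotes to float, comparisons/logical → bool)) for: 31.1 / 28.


Operand types: float / int
Rule: mixed int/float promotes to float; int/int stays int
Result type: float


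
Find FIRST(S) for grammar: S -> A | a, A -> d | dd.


Per alternative of S: FIRST(A) = {d}; FIRST(a) = {a}
FIRST(S) = {a, d}


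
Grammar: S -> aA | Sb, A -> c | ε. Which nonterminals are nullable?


A nonterminal is nullable iff some alternative derives ε (directly, or every symbol in it is nullable)
Nullable: {A}


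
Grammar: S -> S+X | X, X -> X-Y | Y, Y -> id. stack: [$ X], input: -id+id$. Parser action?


shift '-' to continue X -> X-Y
Action: shift


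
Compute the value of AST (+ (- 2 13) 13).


Evaluate inner: (- 2 13) = -11
Evaluate root: (+ -11 13) = 2
Result: 2


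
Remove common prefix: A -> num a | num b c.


Common prefix: 'num'
Factored: A -> num A', A' -> a | b c


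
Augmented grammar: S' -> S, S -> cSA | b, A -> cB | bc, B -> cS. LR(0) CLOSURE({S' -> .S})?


Start: S' -> .S
For each item with dot before a nonterminal B, add B -> .γ for every B-production
Closure: [S' -> .S, S -> .cSA, S -> .b]


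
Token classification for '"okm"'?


Pattern: double-quoted sequence
Type: STRING_LITERAL


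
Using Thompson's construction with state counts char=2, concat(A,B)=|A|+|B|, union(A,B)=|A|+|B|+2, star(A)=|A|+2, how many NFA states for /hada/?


Syntax tree has 4 char leaf(s), 0 union(s), 0 star(s)
chars contribute 4×2 = 8; each union adds +2; each star adds +2
Total: 8 + 0 + 0 = 8 states


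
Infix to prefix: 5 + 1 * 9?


'*' binds tighter: tree is (+ 5 (* 1 9))
Prefix: + 5 * 1 9


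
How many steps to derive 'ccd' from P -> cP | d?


Derivation: P => cP => ccP => ccd
Steps: 3


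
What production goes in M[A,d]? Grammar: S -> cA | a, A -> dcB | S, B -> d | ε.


For [A, d]: 'd' ∈ FIRST(dcB)
Entry: A -> dcB


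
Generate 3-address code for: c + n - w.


Break into single-operator statements:
t1 = c + n
t2 = t1 - w


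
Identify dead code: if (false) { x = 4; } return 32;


condition is constant false, so the whole block is unreachable
Dead: 'if (false) { x = 4; }'


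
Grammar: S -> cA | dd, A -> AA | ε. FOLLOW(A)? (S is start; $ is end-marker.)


$ ∈ FOLLOW(S). For each A -> αBβ: add FIRST(β)\{ε} to FOLLOW(B); if β nullable, add FOLLOW(A).
FOLLOW(A) = {$}


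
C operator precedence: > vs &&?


'>' is relational (level 7); '&&' is logical AND (level 2)
Higher level binds tighter
'>' has higher precedence than '&&'


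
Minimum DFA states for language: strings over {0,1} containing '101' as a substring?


KMP-style automaton: 3 progress states + 1 absorbing accept = 4
Minimal DFA: 4 states


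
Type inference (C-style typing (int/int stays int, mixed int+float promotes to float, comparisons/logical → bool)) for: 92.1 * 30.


Operand types: float * int
Rule: mixed int/float promotes to float; int/int stays int
Result type: float


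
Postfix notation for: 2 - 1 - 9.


Left to right (same or higher precedence on left)
Postfix: 2 1 - 9 -


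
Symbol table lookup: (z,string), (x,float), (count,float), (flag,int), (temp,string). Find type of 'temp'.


Lookup 'temp' → type string


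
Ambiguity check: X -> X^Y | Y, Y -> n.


precedence layered via separate nonterminal Y: deterministic
Unambiguous


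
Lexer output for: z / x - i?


Scan left to right, longest-match per lexeme
Tokens: ID(z), OP(/), ID(x), OP(-), ID(i)


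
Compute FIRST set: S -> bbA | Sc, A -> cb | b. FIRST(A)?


Per alternative of A: FIRST(cb) = {c}; FIRST(b) = {b}
FIRST(A) = {b, c}


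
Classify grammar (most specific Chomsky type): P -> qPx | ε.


Single nonterminal LHS, but q^n x^n is not regular
Classification: Type 2 (Context-Free)


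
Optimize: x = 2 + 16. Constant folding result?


2 + 16 = 18 at compile time
Optimized: x = 18


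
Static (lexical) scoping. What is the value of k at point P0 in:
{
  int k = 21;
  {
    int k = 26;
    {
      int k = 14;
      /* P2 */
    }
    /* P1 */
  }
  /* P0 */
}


k declared in the same block as P0
k = 21


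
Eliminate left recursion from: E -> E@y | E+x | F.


Left-recursive alternatives: E@y, E+x; non-recursive: F
Introduce E': E -> FE', E' -> @yE' | +xE' | ε


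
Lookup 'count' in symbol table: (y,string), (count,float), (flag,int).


Lookup 'count' → type float


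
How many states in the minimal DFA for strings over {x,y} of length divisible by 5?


Track length mod 5: states 0..4, accept at 0
Minimal DFA: 5 states


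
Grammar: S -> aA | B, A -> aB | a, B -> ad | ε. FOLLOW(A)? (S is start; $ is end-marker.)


$ ∈ FOLLOW(S). For each A -> αBβ: add FIRST(β)\{ε} to FOLLOW(B); if β nullable, add FOLLOW(A).
FOLLOW(A) = {$}


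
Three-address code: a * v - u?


Break into single-operator statements:
t1 = a * v
t2 = t1 - u


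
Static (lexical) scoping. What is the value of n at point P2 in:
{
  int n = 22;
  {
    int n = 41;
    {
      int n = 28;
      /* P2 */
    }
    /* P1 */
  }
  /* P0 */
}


n declared in the same block as P2
n = 28


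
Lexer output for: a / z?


Scan left to right, longest-match per lexeme
Tokens: ID(a), OP(/), ID(z)


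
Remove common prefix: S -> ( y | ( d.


Common prefix: '('
Factored: S -> ( S', S' -> y | d


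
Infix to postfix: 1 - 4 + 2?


Left to right (same or higher precedence on left)
Postfix: 1 4 - 2 +


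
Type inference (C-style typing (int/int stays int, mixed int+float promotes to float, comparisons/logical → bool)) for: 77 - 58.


Operand types: int - int
Rule: mixed int/float promotes to float; int/int stays int
Result type: int


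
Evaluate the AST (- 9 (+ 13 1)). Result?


Evaluate inner: (+ 13 1) = 14
Evaluate root: (- 9 14) = -5
Result: -5


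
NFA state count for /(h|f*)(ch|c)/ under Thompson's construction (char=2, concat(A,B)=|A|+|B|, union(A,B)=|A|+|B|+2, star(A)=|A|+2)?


Syntax tree has 5 char leaf(s), 2 union(s), 1 star(s)
chars contribute 5×2 = 10; each union adds +2; each star adds +2
Total: 10 + 4 + 2 = 16 states


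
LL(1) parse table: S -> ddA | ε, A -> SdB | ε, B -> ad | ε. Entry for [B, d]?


For [B, d]: ε is nullable and 'd' ∈ FOLLOW(B)
Entry: B -> ε


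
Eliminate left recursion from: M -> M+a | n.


Left-recursive alternatives: M+a; non-recursive: n
Introduce M': M -> nM', M' -> +aM' | ε


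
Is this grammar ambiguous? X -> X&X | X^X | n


'n&n^n' has two parse trees (no precedence encoded between & and ^)
Ambiguous


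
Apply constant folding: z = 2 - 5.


2 - 5 = -3 at compile time
Optimized: z = -3


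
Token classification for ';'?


Pattern: delimiter/punctuation
Type: PUNCTUATION


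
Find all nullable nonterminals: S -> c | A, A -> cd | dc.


A nonterminal is nullable iff some alternative derives ε (directly, or every symbol in it is nullable)
Nullable: {}


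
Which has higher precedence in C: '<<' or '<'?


'<<' is shift (level 8); '<' is relational (level 7)
Higher level binds tighter
'<<' has higher precedence than '<'


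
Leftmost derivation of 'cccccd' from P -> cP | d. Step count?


Derivation: P => cP => ccP => cccP => ccccP => cccccP => cccccd
Steps: 6


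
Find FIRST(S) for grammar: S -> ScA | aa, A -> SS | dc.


Per alternative of S: FIRST(ScA) = {a}; FIRST(aa) = {a}
FIRST(S) = {a}


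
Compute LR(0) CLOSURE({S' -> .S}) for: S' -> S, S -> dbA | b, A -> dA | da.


Start: S' -> .S
For each item with dot before a nonterminal B, add B -> .γ for every B-production
Closure: [S' -> .S, S -> .dbA, S -> .b]


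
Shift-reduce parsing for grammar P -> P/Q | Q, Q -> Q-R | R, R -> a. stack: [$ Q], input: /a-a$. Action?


lookahead ∉ {-} so Q won't extend; reduce P -> Q
Action: reduce (P -> Q)


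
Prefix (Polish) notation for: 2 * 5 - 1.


left-to-right (same/higher precedence on left): tree is (- (* 2 5) 1)
Prefix: - * 2 5 1


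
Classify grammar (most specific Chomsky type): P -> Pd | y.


Left-linear: every RHS is a terminal or one nonterminal followed by a terminal
Classification: Type 3 (Regular)


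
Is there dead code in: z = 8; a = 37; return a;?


z is assigned but never read
Dead: 'z = 8'


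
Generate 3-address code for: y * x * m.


Break into single-operator statements:
t1 = y * x
t2 = t1 * m


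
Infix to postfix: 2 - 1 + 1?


Left to right (same or higher precedence on left)
Postfix: 2 1 - 1 +


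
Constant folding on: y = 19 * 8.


19 * 8 = 152 at compile time
Optimized: y = 152


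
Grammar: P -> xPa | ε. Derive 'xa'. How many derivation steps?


Derivation: P => xPa => xa
Steps: 2


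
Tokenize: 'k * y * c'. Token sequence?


Scan left to right, longest-match per lexeme
Tokens: ID(k), OP(*), ID(y), OP(*), ID(c)


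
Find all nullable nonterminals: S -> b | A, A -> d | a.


A nonterminal is nullable iff some alternative derives ε (directly, or every symbol in it is nullable)
Nullable: {}


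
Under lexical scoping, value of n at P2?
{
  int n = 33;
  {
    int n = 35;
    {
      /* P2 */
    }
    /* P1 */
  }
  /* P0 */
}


P2's block does not declare n; resolves to the enclosing declaration at depth 1
n = 35


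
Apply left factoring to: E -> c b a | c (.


Common prefix: 'c'
Factored: E -> c E', E' -> b a | (


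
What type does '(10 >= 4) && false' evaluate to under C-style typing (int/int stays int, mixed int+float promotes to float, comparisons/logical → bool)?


Operand types: bool && bool
Rule: logical operators take bool operands and yield bool
Result type: bool


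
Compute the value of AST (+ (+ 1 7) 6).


Evaluate inner: (+ 1 7) = 8
Evaluate root: (+ 8 6) = 14
Result: 14


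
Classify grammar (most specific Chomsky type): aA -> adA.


LHS has context (more than one symbol) and |LHS| ≤ |RHS|
Classification: Type 1 (Context-Sensitive)


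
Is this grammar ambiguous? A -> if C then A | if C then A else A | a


dangling else: 'if C then if C then a else a' parses two ways
Ambiguous


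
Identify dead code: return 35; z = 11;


statement follows a return and is unreachable
Dead: 'z = 11'


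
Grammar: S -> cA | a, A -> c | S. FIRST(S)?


Per alternative of S: FIRST(cA) = {c}; FIRST(a) = {a}
FIRST(S) = {a, c}


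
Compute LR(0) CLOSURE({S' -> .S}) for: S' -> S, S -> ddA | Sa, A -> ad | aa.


Start: S' -> .S
For each item with dot before a nonterminal B, add B -> .γ for every B-production
Closure: [S' -> .S, S -> .ddA, S -> .Sa]


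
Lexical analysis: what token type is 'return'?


Pattern: reserved word
Type: KEYWORD


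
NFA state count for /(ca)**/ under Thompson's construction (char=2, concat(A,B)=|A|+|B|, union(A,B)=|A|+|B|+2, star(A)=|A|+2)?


Syntax tree has 2 char leaf(s), 0 union(s), 2 star(s)
chars contribute 2×2 = 4; each union adds +2; each star adds +2
Total: 4 + 0 + 4 = 8 states


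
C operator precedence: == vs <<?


'<<' is shift (level 8); '==' is equality (level 6)
Higher level binds tighter
'<<' has higher precedence than '=='


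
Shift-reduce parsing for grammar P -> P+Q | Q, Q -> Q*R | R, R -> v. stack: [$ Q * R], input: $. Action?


handle 'Q*R' on top
Action: reduce (Q -> Q*R)


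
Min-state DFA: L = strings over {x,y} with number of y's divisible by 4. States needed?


Track (count of y) mod 4: states 0..3, accept at 0
Minimal DFA: 4 states


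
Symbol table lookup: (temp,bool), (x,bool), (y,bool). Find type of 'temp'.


Lookup 'temp' → type bool


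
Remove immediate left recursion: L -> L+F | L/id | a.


Left-recursive alternatives: L+F, L/id; non-recursive: a
Introduce L': L -> aL', L' -> +FL' | /idL' | ε


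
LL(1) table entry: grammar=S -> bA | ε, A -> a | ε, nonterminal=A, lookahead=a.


For [A, a]: 'a' ∈ FIRST(a)
Entry: A -> a


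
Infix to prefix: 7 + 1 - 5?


left-to-right (same/higher precedence on left): tree is (- (+ 7 1) 5)
Prefix: - + 7 1 5


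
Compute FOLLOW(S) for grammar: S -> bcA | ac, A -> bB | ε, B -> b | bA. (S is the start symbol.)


$ ∈ FOLLOW(S). For each A -> αBβ: add FIRST(β)\{ε} to FOLLOW(B); if β nullable, add FOLLOW(A).
FOLLOW(S) = {$}


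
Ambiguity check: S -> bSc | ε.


balanced b^n…c^n: each string has a unique parse
Unambiguous


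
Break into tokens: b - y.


Scan left to right, longest-match per lexeme
Tokens: ID(b), OP(-), ID(y)


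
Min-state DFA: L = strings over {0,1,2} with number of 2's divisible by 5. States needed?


Track (count of 2) mod 5: states 0..4, accept at 0
Minimal DFA: 5 states


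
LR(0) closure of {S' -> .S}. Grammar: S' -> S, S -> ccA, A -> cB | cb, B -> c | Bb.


Start: S' -> .S
For each item with dot before a nonterminal B, add B -> .γ for every B-production
Closure: [S' -> .S, S -> .ccA]


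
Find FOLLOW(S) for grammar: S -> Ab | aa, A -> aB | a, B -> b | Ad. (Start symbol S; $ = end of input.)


$ ∈ FOLLOW(S). For each A -> αBβ: add FIRST(β)\{ε} to FOLLOW(B); if β nullable, add FOLLOW(A).
FOLLOW(S) = {$}


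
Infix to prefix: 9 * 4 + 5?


left-to-right (same/higher precedence on left): tree is (+ (* 9 4) 5)
Prefix: + * 9 4 5


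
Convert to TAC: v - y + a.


Break into single-operator statements:
t1 = v - y
t2 = t1 + a


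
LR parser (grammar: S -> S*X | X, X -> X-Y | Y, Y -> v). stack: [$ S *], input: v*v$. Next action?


no handle ('S*' is not any RHS); shift 'v'
Action: shift


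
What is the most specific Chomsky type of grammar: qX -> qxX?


LHS has context (more than one symbol) and |LHS| ≤ |RHS|
Classification: Type 1 (Context-Sensitive)


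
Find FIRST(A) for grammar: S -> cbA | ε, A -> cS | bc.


Per alternative of A: FIRST(cS) = {c}; FIRST(bc) = {b}
FIRST(A) = {b, c}


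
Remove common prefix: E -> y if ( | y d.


Common prefix: 'y'
Factored: E -> y E', E' -> if ( | d


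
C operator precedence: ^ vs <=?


'<=' is relational (level 7); '^' is bitwise XOR (level 4)
Higher level binds tighter
'<=' has higher precedence than '^'


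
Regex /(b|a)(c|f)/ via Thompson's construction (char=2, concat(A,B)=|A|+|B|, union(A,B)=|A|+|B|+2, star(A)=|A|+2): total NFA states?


Syntax tree has 4 char leaf(s), 2 union(s), 0 star(s)
chars contribute 4×2 = 8; each union adds +2; each star adds +2
Total: 8 + 4 + 0 = 12 states


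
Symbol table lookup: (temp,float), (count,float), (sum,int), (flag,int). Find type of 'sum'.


Lookup 'sum' → type int


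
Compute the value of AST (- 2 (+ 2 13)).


Evaluate inner: (+ 2 13) = 15
Evaluate root: (- 2 15) = -13
Result: -13


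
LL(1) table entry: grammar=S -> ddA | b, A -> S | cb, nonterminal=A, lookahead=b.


For [A, b]: 'b' ∈ FIRST(S)
Entry: A -> S


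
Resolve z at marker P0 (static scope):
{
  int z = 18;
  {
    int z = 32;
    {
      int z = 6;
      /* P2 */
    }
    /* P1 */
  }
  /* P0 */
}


z declared in the same block as P0
z = 18


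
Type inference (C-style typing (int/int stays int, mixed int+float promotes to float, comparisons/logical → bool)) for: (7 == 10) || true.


Operand types: bool || bool
Rule: logical operators take bool operands and yield bool
Result type: bool


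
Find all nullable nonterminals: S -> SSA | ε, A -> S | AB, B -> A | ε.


A nonterminal is nullable iff some alternative derives ε (directly, or every symbol in it is nullable)
Nullable: {A, B, S}


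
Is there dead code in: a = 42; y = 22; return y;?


a is assigned but never read
Dead: 'a = 42'


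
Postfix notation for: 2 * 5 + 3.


Left to right (same or higher precedence on left)
Postfix: 2 5 * 3 +


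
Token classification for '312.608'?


Pattern: digits with a decimal point
Type: FLOAT_LITERAL


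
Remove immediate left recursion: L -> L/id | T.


Left-recursive alternatives: L/id; non-recursive: T
Introduce L': L -> TL', L' -> /idL' | ε


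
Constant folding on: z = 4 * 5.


4 * 5 = 20 at compile time
Optimized: z = 20


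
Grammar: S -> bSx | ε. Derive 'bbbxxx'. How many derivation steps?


Derivation: S => bSx => bbSxx => bbbSxxx => bbbxxx
Steps: 4


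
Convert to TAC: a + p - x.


Break into single-operator statements:
t1 = a + p
t2 = t1 - x


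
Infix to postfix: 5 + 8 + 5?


Left to right (same or higher precedence on left)
Postfix: 5 8 + 5 +


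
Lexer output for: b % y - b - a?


Scan left to right, longest-match per lexeme
Tokens: ID(b), OP(%), ID(y), OP(-), ID(b), OP(-), ID(a)


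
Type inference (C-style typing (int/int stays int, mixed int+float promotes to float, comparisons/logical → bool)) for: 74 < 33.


Operand types: int < int
Rule: comparison yields bool
Result type: bool


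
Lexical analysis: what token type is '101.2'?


Pattern: digits with a decimal point
Type: FLOAT_LITERAL


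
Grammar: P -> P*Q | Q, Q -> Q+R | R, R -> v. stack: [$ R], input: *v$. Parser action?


'R' (not preceded by Q+) is the handle for Q -> R
Action: reduce (Q -> R)


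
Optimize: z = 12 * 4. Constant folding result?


12 * 4 = 48 at compile time
Optimized: z = 48


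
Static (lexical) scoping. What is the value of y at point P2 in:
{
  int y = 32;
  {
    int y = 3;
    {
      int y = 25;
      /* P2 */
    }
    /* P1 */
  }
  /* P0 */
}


y declared in the same block as P2
y = 25


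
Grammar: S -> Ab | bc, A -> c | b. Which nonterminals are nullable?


A nonterminal is nullable iff some alternative derives ε (directly, or every symbol in it is nullable)
Nullable: {}


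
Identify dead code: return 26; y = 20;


statement follows a return and is unreachable
Dead: 'y = 20'


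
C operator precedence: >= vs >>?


'>>' is shift (level 8); '>=' is relational (level 7)
Higher level binds tighter
'>>' has higher precedence than '>='


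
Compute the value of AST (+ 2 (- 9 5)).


Evaluate inner: (- 9 5) = 4
Evaluate root: (+ 2 4) = 6
Result: 6


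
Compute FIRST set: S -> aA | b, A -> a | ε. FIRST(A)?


Per alternative of A: FIRST(a) = {a}; FIRST(ε) = {ε}
FIRST(A) = {a, ε}


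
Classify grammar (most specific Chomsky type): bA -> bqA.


LHS has context (more than one symbol) and |LHS| ≤ |RHS|
Classification: Type 1 (Context-Sensitive)


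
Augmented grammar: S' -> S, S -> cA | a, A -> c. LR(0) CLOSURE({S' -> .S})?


Start: S' -> .S
For each item with dot before a nonterminal B, add B -> .γ for every B-production
Closure: [S' -> .S, S -> .cA, S -> .a]


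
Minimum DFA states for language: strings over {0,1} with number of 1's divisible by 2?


Track (count of 1) mod 2: states 0..1, accept at 0
Minimal DFA: 2 states


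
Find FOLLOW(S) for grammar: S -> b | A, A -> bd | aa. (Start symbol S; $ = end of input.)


$ ∈ FOLLOW(S). For each A -> αBβ: add FIRST(β)\{ε} to FOLLOW(B); if β nullable, add FOLLOW(A).
FOLLOW(S) = {$}


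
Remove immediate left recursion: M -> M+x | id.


Left-recursive alternatives: M+x; non-recursive: id
Introduce M': M -> idM', M' -> +xM' | ε


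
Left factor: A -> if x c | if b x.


Common prefix: 'if'
Factored: A -> if A', A' -> x c | b x


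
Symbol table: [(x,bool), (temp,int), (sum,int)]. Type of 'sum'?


Lookup 'sum' → type int


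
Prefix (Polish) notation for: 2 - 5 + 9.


left-to-right (same/higher precedence on left): tree is (+ (- 2 5) 9)
Prefix: + - 2 5 9


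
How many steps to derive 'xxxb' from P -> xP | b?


Derivation: P => xP => xxP => xxxP => xxxb
Steps: 4


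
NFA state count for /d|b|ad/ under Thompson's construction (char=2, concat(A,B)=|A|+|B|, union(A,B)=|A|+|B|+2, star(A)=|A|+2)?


Syntax tree has 4 char leaf(s), 2 union(s), 0 star(s)
chars contribute 4×2 = 8; each union adds +2; each star adds +2
Total: 8 + 4 + 0 = 12 states


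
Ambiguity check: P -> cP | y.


right-linear, alternatives start with distinct terminals 'c' vs 'y': unique leftmost derivation
Unambiguous


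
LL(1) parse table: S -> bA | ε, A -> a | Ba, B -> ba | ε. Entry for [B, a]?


For [B, a]: ε is nullable and 'a' ∈ FOLLOW(B)
Entry: B -> ε


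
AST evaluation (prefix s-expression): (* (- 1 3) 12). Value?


Evaluate inner: (- 1 3) = -2
Evaluate root: (* -2 12) = -24
Result: -24


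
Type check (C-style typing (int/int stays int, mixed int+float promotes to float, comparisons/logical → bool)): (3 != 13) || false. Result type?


Operand types: bool || bool
Rule: logical operators take bool operands and yield bool
Result type: bool


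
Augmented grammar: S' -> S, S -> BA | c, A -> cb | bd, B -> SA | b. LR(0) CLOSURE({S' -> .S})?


Start: S' -> .S
For each item with dot before a nonterminal B, add B -> .γ for every B-production
Closure: [S' -> .S, S -> .BA, S -> .c, B -> .SA, B -> .b]


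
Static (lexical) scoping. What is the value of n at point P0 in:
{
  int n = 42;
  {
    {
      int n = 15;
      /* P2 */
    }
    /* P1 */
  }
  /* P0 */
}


n declared in the same block as P0
n = 42


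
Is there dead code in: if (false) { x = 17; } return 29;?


condition is constant false, so the whole block is unreachable
Dead: 'if (false) { x = 17; }'


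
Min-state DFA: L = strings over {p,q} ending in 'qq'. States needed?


Track the longest suffix of input matching a prefix of 'qq': 3 classes (prefixes of length 0..2)
Minimal DFA: 3 states


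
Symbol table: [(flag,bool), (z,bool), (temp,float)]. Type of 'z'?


Lookup 'z' → type bool


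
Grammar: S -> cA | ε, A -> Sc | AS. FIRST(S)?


Per alternative of S: FIRST(cA) = {c}; FIRST(ε) = {ε}
FIRST(S) = {c, ε}


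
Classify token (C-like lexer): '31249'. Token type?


Pattern: digits only
Type: INTEGER_LITERAL


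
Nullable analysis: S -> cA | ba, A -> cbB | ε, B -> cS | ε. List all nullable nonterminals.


A nonterminal is nullable iff some alternative derives ε (directly, or every symbol in it is nullable)
Nullable: {A, B}


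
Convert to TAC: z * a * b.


Break into single-operator statements:
t1 = z * a
t2 = t1 * b


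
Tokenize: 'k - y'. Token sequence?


Scan left to right, longest-match per lexeme
Tokens: ID(k), OP(-), ID(y)


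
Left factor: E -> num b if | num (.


Common prefix: 'num'
Factored: E -> num E', E' -> b if | (


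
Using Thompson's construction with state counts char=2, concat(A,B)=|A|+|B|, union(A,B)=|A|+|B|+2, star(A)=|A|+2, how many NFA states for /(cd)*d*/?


Syntax tree has 3 char leaf(s), 0 union(s), 2 star(s)
chars contribute 3×2 = 6; each union adds +2; each star adds +2
Total: 6 + 0 + 4 = 10 states


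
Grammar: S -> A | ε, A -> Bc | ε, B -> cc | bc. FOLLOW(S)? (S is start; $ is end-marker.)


$ ∈ FOLLOW(S). For each A -> αBβ: add FIRST(β)\{ε} to FOLLOW(B); if β nullable, add FOLLOW(A).
FOLLOW(S) = {$}


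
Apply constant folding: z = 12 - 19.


12 - 19 = -7 at compile time
Optimized: z = -7


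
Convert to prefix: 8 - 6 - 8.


left-to-right (same/higher precedence on left): tree is (- (- 8 6) 8)
Prefix: - - 8 6 8


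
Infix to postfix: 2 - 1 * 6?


* has higher precedence, evaluate 1*6 first
Postfix: 2 1 6 * -


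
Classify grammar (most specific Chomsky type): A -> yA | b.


Right-linear: every RHS is a terminal or a terminal followed by one nonterminal
Classification: Type 3 (Regular)


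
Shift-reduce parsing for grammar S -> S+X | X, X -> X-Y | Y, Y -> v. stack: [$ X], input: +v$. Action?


lookahead ∉ {-} so X won't extend; reduce S -> X
Action: reduce (S -> X)


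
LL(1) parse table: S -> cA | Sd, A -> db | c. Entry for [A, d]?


For [A, d]: 'd' ∈ FIRST(db)
Entry: A -> db


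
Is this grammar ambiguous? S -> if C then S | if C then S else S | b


dangling else: 'if C then if C then b else b' parses two ways
Ambiguous


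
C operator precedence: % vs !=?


'%' is multiplicative (level 10); '!=' is equality (level 6)
Higher level binds tighter
'%' has higher precedence than '!='


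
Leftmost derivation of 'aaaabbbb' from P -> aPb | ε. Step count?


Derivation: P => aPb => aaPbb => aaaPbbb => aaaaPbbbb => aaaabbbb
Steps: 5


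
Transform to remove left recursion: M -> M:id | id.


Left-recursive alternatives: M:id; non-recursive: id
Introduce M': M -> idM', M' -> :idM' | ε


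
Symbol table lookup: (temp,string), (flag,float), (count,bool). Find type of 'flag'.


Lookup 'flag' → type float


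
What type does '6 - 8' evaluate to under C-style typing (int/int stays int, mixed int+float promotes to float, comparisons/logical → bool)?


Operand types: int - int
Rule: mixed int/float promotes to float; int/int stays int
Result type: int


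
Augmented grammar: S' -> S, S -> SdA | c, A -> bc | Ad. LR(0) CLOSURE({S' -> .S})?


Start: S' -> .S
For each item with dot before a nonterminal B, add B -> .γ for every B-production
Closure: [S' -> .S, S -> .SdA, S -> .c]


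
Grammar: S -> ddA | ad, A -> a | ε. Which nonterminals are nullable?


A nonterminal is nullable iff some alternative derives ε (directly, or every symbol in it is nullable)
Nullable: {A}


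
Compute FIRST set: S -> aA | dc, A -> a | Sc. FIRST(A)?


Per alternative of A: FIRST(a) = {a}; FIRST(Sc) = {a, d}
FIRST(A) = {a, d}


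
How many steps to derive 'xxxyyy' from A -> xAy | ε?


Derivation: A => xAy => xxAyy => xxxAyyy => xxxyyy
Steps: 4


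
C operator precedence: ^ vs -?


'-' is additive (level 9); '^' is bitwise XOR (level 4)
Higher level binds tighter
'-' has higher precedence than '^'


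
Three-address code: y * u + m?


Break into single-operator statements:
t1 = y * u
t2 = t1 + m


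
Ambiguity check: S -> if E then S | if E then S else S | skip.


dangling else: 'if E then if E then skip else skip' parses two ways
Ambiguous


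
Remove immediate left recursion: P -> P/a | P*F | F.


Left-recursive alternatives: P/a, P*F; non-recursive: F
Introduce P': P -> FP', P' -> /aP' | *FP' | ε


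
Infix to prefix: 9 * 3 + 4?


left-to-right (same/higher precedence on left): tree is (+ (* 9 3) 4)
Prefix: + * 9 3 4


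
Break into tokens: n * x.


Scan left to right, longest-match per lexeme
Tokens: ID(n), OP(*), ID(x)


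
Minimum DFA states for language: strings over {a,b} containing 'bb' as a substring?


KMP-style automaton: 2 progress states + 1 absorbing accept = 3
Minimal DFA: 3 states


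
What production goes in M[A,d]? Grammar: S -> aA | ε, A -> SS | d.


For [A, d]: 'd' ∈ FIRST(d)
Entry: A -> d


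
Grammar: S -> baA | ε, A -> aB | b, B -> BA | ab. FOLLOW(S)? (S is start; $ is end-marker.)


$ ∈ FOLLOW(S). For each A -> αBβ: add FIRST(β)\{ε} to FOLLOW(B); if β nullable, add FOLLOW(A).
FOLLOW(S) = {$}


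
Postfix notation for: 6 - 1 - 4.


Left to right (same or higher precedence on left)
Postfix: 6 1 - 4 -


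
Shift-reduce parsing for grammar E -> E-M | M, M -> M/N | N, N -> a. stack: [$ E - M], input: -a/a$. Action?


handle 'E-M' on top; lookahead ∈ FOLLOW(E) = {-, $}
Action: reduce (E -> E-M)


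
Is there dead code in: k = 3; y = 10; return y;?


k is assigned but never read
Dead: 'k = 3'


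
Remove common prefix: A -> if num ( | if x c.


Common prefix: 'if'
Factored: A -> if A', A' -> num ( | x c


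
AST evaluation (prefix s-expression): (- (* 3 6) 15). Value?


Evaluate inner: (* 3 6) = 18
Evaluate root: (- 18 15) = 3
Result: 3


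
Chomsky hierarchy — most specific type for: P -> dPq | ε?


Single nonterminal LHS, but d^n q^n is not regular
Classification: Type 2 (Context-Free)


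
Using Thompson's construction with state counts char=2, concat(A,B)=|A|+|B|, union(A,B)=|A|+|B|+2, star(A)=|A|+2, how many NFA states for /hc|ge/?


Syntax tree has 4 char leaf(s), 1 union(s), 0 star(s)
chars contribute 4×2 = 8; each union adds +2; each star adds +2
Total: 8 + 2 + 0 = 10 states
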